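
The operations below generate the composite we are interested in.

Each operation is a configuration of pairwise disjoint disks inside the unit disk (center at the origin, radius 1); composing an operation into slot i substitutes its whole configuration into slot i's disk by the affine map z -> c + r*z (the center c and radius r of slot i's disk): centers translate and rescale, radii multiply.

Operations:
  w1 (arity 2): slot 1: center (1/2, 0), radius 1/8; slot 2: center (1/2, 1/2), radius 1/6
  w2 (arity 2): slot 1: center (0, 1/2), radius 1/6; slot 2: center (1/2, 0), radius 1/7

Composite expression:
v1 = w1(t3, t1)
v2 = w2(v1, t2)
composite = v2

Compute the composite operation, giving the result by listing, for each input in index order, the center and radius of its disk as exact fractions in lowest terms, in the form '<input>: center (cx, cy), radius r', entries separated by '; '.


t1: center (1/12, 7/12), radius 1/36; t2: center (1/2, 0), radius 1/7; t3: center (1/12, 1/2), radius 1/48


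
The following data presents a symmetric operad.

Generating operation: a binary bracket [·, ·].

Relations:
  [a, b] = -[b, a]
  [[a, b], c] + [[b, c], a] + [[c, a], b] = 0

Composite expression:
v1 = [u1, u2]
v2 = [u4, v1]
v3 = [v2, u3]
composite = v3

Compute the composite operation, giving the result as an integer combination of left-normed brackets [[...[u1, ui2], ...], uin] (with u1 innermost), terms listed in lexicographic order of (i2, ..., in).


-[[[u1, u2], u4], u3]

In the tensor algebra, words opening u1 carry the u1-anchored form.
Composite bracket: [[u4, [u1, u2]], u3]
The bracket unfolds into 8 signed words via [a, b] = ab - ba (2^3 = 8).
Only words starting with u1 matter:
  u1u2u4u3 appears with sign -1, giving the term -[[[u1, u2], u4], u3]


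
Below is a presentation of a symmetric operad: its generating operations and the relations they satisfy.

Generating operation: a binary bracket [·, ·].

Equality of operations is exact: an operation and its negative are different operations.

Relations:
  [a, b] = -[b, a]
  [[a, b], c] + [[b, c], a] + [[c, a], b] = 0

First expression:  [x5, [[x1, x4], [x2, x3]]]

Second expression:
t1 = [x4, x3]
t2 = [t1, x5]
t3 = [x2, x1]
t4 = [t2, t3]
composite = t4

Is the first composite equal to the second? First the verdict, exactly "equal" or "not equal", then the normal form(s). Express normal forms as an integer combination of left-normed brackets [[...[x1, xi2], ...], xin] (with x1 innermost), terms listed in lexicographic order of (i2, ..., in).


not equal; the first gives -[[[[x1, x4], x2], x3], x5] + [[[[x1, x4], x3], x2], x5] and the second -[[[[x1, x2], x3], x4], x5] + [[[[x1, x2], x4], x3], x5] + [[[[x1, x2], x5], x3], x4] - [[[[x1, x2], x5], x4], x3]

Reducing the first expression gives -[[[[x1, x4], x2], x3], x5] + [[[[x1, x4], x3], x2], x5]
Reducing the second expression gives -[[[[x1, x2], x3], x4], x5] + [[[[x1, x2], x4], x3], x5] + [[[[x1, x2], x5], x3], x4] - [[[[x1, x2], x5], x4], x3]
The forms do not match — not equal.


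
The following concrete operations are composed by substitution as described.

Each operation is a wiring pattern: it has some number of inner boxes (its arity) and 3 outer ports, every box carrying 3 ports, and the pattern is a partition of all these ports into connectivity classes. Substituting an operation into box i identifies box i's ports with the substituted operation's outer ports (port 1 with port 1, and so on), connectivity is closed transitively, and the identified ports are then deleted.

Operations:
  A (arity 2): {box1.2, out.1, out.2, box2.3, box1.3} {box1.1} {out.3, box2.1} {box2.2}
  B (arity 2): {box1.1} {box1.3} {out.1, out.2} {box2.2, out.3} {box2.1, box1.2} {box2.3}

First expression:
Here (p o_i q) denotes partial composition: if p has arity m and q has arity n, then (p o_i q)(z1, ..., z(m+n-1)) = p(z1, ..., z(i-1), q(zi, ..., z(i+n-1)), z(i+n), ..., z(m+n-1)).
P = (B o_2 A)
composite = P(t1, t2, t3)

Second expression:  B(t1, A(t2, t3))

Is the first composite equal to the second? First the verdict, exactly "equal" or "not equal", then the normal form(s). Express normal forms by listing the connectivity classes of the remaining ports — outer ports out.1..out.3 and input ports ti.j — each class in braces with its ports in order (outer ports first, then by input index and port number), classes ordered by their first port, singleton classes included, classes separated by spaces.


equal; the common form is {out.1, out.2} {out.3, t1.2, t2.2, t2.3, t3.3} {t1.1} {t1.3} {t2.1} {t3.1} {t3.2}

In normal form, the first expression is {out.1, out.2} {out.3, t1.2, t2.2, t2.3, t3.3} {t1.1} {t1.3} {t2.1} {t3.1} {t3.2}
In normal form, the second expression is {out.1, out.2} {out.3, t1.2, t2.2, t2.3, t3.3} {t1.1} {t1.3} {t2.1} {t3.1} {t3.2}
Same normal form: equal.


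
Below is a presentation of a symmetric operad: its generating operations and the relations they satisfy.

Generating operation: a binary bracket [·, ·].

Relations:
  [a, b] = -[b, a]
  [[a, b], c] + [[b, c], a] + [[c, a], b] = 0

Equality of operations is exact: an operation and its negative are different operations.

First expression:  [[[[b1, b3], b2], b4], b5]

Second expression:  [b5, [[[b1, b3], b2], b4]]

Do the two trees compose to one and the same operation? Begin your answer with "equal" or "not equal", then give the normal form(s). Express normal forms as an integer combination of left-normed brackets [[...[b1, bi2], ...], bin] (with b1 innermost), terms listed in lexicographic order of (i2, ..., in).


not equal — first [[[[b1, b3], b2], b4], b5], second -[[[[b1, b3], b2], b4], b5]

The first composite normalizes to [[[[b1, b3], b2], b4], b5]
The second composite normalizes to -[[[[b1, b3], b2], b4], b5]
No match — not equal.


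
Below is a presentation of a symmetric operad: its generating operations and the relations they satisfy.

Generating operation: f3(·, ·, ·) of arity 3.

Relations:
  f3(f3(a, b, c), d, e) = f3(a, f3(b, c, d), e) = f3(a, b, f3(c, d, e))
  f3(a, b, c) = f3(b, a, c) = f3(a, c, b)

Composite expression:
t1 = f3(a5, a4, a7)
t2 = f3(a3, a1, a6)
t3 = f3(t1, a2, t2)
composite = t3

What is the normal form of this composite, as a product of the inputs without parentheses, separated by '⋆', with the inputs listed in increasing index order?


a1 ⋆ a2 ⋆ a3 ⋆ a4 ⋆ a5 ⋆ a6 ⋆ a7

Any arrangement under f3 is one operation, so sort the a-inputs.
f3(a5, a4, a7) reduces to a5 ⋆ a4 ⋆ a7
f3(a3, a1, a6) reduces to a3 ⋆ a1 ⋆ a6
f3(f3(a5, a4, a7), a2, f3(a3, a1, a6)) reduces to a5 ⋆ a4 ⋆ a7 ⋆ a2 ⋆ a3 ⋆ a1 ⋆ a6
rearranged into index order: a1 ⋆ a2 ⋆ a3 ⋆ a4 ⋆ a5 ⋆ a6 ⋆ a7


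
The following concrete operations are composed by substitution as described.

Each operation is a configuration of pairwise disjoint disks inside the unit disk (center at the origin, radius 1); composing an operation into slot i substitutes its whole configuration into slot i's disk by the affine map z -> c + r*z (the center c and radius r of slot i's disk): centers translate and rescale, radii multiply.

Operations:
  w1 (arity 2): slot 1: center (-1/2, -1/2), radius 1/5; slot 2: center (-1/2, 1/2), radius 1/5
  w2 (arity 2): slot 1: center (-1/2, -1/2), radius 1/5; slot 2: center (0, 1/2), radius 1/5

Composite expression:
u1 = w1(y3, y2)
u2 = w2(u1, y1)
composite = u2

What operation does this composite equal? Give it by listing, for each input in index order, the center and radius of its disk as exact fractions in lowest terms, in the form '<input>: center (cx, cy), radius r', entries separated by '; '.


y1: center (0, 1/2), radius 1/5; y2: center (-3/5, -2/5), radius 1/25; y3: center (-3/5, -3/5), radius 1/25

Below w2, radii multiply path by path; the y-disk centers shift.
y3: after 2 affine steps, its disk has center (-3/5, -3/5), radius 1/25
y2: after 2 affine steps, its disk has center (-3/5, -2/5), radius 1/25
y1: after 1 affine step, its disk has center (0, 1/2), radius 1/5


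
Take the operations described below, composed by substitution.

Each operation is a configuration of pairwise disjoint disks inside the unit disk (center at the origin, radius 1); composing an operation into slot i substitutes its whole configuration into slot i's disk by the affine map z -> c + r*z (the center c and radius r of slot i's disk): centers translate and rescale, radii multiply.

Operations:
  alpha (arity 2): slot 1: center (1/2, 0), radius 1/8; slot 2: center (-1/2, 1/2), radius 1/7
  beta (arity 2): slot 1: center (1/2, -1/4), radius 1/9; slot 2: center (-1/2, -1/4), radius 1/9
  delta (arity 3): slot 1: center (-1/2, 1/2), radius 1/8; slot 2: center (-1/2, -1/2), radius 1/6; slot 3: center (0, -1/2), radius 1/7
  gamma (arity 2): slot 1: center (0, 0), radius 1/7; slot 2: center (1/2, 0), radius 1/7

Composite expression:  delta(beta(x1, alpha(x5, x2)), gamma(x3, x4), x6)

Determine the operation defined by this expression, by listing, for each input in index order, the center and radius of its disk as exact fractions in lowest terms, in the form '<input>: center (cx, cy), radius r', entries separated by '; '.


Affine substitution under delta: radii multiply and x-centers shift.
for x1, the 2-step affine chain lands on center (-7/16, 15/32), radius 1/72
for x5, the 3-step affine chain lands on center (-5/9, 15/32), radius 1/576
for x2, the 3-step affine chain lands on center (-41/72, 137/288), radius 1/504
for x3, the 2-step affine chain lands on center (-1/2, -1/2), radius 1/42
for x4, the 2-step affine chain lands on center (-5/12, -1/2), radius 1/42
for x6, the 1-step affine chain lands on center (0, -1/2), radius 1/7

x1: center (-7/16, 15/32), radius 1/72; x2: center (-41/72, 137/288), radius 1/504; x3: center (-1/2, -1/2), radius 1/42; x4: center (-5/12, -1/2), radius 1/42; x5: center (-5/9, 15/32), radius 1/576; x6: center (0, -1/2), radius 1/7


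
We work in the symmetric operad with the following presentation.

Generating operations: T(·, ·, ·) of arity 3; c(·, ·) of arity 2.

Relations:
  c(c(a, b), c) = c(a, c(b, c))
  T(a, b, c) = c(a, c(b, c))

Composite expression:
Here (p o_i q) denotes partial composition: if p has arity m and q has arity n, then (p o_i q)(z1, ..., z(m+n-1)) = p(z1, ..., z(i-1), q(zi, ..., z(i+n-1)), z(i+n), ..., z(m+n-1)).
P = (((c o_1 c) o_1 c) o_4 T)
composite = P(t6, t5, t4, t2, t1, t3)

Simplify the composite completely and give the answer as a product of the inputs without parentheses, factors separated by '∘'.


t6 ∘ t5 ∘ t4 ∘ t2 ∘ t1 ∘ t3


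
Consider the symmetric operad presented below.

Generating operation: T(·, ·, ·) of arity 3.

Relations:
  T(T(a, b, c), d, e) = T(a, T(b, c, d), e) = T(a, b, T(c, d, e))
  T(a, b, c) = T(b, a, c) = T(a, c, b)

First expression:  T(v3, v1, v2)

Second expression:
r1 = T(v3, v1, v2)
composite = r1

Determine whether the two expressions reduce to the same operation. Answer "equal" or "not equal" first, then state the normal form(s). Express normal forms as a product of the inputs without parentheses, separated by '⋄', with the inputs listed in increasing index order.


The first composite normalizes to v1 ⋄ v2 ⋄ v3
The second composite normalizes to v1 ⋄ v2 ⋄ v3
One common form — equal.

equal — both sides give v1 ⋄ v2 ⋄ v3


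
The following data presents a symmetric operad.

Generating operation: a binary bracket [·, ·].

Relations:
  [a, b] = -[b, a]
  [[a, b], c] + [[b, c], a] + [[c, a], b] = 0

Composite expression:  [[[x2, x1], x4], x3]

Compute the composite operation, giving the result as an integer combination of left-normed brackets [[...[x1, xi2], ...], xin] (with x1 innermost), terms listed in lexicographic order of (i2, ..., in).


In the tensor algebra, words opening x1 carry the x1-anchored form.
Composite bracket: [[[x2, x1], x4], x3]
Each bracket splits as ab - ba, giving 8 signed words (2^3 = 8).
Keep just the words that open with x1:
  x1x2x4x3 appears with sign -1, giving the term -[[[x1, x2], x4], x3]

-[[[x1, x2], x4], x3]


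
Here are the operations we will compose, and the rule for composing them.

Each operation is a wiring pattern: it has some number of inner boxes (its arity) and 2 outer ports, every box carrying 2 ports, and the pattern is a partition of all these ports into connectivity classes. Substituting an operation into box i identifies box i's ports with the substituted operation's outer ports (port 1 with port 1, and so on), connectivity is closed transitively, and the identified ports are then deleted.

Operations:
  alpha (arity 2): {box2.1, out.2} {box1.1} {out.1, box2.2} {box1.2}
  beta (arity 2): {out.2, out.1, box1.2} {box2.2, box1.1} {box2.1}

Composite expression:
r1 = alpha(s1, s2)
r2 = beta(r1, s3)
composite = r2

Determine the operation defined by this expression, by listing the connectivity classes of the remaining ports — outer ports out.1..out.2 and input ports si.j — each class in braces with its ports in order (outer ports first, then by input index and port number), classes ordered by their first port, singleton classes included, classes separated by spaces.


Two ports join when wires chain via beta-identified ports.
through alpha, on inputs (s1, s2): {out.1, s2.2} {out.2, s2.1} {s1.1} {s1.2} (out.j = stage outer ports)
through beta, on inputs (s1, s2, s3): {out.1, out.2, s2.1} {s1.1} {s1.2} {s2.2, s3.2} {s3.1} (out.j = stage outer ports)

{out.1, out.2, s2.1} {s1.1} {s1.2} {s2.2, s3.2} {s3.1}


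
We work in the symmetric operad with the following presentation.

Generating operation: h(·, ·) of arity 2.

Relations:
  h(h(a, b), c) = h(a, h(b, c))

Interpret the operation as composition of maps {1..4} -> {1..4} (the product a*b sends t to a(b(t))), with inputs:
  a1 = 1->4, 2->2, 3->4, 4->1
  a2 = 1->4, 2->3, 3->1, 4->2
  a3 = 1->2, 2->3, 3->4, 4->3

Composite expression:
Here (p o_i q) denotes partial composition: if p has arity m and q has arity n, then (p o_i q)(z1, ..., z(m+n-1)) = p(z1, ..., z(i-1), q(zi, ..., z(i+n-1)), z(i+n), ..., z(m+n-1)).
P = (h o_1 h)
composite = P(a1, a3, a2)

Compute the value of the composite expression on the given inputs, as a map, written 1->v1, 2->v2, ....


h(a1, a3) = 1->2, 2->4, 3->1, 4->4
h(h(a1, a3), a2) = 1->4, 2->1, 3->2, 4->4

1->4, 2->1, 3->2, 4->4


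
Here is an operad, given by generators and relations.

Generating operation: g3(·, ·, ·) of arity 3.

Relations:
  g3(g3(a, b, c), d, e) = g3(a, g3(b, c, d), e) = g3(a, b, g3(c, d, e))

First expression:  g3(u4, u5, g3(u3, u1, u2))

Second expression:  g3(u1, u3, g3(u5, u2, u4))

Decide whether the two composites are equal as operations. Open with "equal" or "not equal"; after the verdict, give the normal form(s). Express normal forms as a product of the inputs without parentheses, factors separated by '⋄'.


not equal; the first gives u4 ⋄ u5 ⋄ u3 ⋄ u1 ⋄ u2 and the second u1 ⋄ u3 ⋄ u5 ⋄ u2 ⋄ u4

Normal form of the first expression: u4 ⋄ u5 ⋄ u3 ⋄ u1 ⋄ u2
Normal form of the second expression: u1 ⋄ u3 ⋄ u5 ⋄ u2 ⋄ u4
They disagree, so not equal.


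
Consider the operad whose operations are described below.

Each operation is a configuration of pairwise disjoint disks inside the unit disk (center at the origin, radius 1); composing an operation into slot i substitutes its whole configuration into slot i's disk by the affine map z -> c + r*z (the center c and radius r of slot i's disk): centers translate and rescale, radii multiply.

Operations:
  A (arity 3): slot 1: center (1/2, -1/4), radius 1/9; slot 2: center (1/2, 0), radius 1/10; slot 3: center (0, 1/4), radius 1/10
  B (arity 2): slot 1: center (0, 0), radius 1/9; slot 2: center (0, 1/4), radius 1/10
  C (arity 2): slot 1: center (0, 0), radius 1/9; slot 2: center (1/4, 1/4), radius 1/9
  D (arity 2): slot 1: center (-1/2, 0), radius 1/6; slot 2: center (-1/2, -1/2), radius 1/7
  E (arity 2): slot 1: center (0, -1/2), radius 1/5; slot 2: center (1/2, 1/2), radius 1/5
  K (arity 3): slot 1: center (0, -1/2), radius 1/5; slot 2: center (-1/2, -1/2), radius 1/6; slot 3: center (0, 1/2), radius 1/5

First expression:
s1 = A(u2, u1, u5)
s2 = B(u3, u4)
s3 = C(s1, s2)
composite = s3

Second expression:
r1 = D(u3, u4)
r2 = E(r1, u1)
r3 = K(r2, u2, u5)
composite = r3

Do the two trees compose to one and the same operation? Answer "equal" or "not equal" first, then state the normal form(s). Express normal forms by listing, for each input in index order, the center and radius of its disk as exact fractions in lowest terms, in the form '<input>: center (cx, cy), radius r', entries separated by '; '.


not equal; the first gives u1: center (1/18, 0), radius 1/90; u2: center (1/18, -1/36), radius 1/81; u3: center (1/4, 1/4), radius 1/81; u4: center (1/4, 5/18), radius 1/90; u5: center (0, 1/36), radius 1/90 and the second u1: center (1/10, -2/5), radius 1/25; u2: center (-1/2, -1/2), radius 1/6; u3: center (-1/50, -3/5), radius 1/150; u4: center (-1/50, -31/50), radius 1/175; u5: center (0, 1/2), radius 1/5

Reducing the first expression gives u1: center (1/18, 0), radius 1/90; u2: center (1/18, -1/36), radius 1/81; u3: center (1/4, 1/4), radius 1/81; u4: center (1/4, 5/18), radius 1/90; u5: center (0, 1/36), radius 1/90
Reducing the second expression gives u1: center (1/10, -2/5), radius 1/25; u2: center (-1/2, -1/2), radius 1/6; u3: center (-1/50, -3/5), radius 1/150; u4: center (-1/50, -31/50), radius 1/175; u5: center (0, 1/2), radius 1/5
They disagree, so not equal.


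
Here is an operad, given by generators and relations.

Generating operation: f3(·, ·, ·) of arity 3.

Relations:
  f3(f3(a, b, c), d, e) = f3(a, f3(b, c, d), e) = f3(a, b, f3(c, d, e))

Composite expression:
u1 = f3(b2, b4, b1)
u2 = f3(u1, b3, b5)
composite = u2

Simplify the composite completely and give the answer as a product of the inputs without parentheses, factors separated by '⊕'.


b2 ⊕ b4 ⊕ b1 ⊕ b3 ⊕ b5


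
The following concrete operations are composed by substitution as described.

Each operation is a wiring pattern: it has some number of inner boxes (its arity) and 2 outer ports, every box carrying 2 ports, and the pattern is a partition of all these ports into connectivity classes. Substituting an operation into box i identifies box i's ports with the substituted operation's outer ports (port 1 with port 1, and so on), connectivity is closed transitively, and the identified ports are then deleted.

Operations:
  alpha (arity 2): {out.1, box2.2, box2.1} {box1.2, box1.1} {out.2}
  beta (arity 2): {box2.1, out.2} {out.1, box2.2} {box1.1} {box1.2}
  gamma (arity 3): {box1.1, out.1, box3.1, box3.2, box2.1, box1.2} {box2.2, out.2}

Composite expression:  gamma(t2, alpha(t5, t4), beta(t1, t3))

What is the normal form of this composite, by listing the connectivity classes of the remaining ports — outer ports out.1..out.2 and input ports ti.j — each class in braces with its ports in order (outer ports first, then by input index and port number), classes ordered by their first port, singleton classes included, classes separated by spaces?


After gluing at gamma, chains via deleted ports link the t-ports.
through alpha, on inputs (t5, t4): {out.1, t4.1, t4.2} {out.2} {t5.1, t5.2} (out.j = stage outer ports)
through beta, on inputs (t1, t3): {out.1, t3.2} {out.2, t3.1} {t1.1} {t1.2} (out.j = stage outer ports)
through gamma, on inputs (t2, t5, t4, t1, t3): {out.1, t2.1, t2.2, t3.1, t3.2, t4.1, t4.2} {out.2} {t1.1} {t1.2} {t5.1, t5.2} (out.j = stage outer ports)

{out.1, t2.1, t2.2, t3.1, t3.2, t4.1, t4.2} {out.2} {t1.1} {t1.2} {t5.1, t5.2}


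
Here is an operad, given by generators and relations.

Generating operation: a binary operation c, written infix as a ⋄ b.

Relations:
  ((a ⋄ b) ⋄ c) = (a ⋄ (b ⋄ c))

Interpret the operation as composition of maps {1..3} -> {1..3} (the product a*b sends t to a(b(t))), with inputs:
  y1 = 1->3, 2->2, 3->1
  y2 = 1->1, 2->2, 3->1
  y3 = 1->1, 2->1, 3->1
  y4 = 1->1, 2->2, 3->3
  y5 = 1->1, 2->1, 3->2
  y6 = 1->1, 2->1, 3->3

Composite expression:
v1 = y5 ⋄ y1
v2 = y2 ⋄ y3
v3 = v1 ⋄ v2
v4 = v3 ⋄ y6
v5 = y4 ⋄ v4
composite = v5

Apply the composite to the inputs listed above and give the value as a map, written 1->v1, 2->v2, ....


1->2, 2->2, 3->2


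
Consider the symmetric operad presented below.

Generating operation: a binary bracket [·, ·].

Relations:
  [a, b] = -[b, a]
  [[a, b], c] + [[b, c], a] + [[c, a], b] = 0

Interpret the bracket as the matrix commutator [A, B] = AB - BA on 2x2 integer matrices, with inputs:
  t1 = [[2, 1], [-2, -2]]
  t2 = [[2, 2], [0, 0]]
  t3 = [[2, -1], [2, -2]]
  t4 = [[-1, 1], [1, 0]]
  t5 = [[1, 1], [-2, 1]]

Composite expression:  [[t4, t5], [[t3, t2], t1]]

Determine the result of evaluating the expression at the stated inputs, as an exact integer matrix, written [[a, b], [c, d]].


[[-96, 240], [96, 96]]

[t4, t5] = [[-3, -1], [-2, 3]]
[t3, t2] = [[-4, 10], [4, 4]]
[[t3, t2], t1] = [[-24, -48], [0, 24]]
[[t4, t5], [[t3, t2], t1]] = [[-96, 240], [96, 96]]


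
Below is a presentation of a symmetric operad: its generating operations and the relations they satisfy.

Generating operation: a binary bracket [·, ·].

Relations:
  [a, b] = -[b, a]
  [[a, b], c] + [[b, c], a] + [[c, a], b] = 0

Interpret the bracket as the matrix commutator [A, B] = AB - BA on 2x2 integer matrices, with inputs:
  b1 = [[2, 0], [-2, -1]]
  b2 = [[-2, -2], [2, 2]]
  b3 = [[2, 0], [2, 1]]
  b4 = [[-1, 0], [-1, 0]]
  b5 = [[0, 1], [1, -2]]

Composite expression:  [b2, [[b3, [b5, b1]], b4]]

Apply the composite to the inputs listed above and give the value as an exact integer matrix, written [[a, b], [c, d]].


[b5, b1] = [[-2, -3], [7, 2]]
[b3, [b5, b1]] = [[6, -3], [-15, -6]]
[[b3, [b5, b1]], b4] = [[3, -3], [27, -3]]
[b2, [[b3, [b5, b1]], b4]] = [[-48, 24], [120, 48]]

[[-48, 24], [120, 48]]


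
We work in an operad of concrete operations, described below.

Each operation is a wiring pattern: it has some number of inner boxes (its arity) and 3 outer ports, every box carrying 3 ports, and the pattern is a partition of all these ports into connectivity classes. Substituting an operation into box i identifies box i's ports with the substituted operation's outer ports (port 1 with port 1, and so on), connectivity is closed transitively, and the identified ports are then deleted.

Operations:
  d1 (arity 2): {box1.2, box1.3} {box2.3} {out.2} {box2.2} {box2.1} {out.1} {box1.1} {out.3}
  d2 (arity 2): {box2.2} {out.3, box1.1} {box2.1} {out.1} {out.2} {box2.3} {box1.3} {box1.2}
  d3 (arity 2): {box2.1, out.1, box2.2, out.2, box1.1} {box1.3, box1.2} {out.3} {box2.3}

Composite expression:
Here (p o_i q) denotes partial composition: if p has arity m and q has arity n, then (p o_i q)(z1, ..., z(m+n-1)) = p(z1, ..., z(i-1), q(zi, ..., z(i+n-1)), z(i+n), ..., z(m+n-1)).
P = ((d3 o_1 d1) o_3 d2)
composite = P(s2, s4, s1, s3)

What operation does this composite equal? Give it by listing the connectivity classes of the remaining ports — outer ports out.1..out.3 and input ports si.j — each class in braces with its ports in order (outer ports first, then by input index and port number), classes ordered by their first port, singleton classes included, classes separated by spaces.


{out.1, out.2} {out.3} {s1.1} {s1.2} {s1.3} {s2.1} {s2.2, s2.3} {s3.1} {s3.2} {s3.3} {s4.1} {s4.2} {s4.3}

After gluing at d3, chains via deleted ports link the s-ports.
stage d1: inputs (s2, s4), connectivity {out.1} {out.2} {out.3} {s2.1} {s2.2, s2.3} {s4.1} {s4.2} {s4.3}, out.j its boundary
stage d2: inputs (s1, s3), connectivity {out.1} {out.2} {out.3, s1.1} {s1.2} {s1.3} {s3.1} {s3.2} {s3.3}, out.j its boundary
stage d3: inputs (s2, s4, s1, s3), connectivity {out.1, out.2} {out.3} {s1.1} {s1.2} {s1.3} {s2.1} {s2.2, s2.3} {s3.1} {s3.2} {s3.3} {s4.1} {s4.2} {s4.3}, out.j its boundary


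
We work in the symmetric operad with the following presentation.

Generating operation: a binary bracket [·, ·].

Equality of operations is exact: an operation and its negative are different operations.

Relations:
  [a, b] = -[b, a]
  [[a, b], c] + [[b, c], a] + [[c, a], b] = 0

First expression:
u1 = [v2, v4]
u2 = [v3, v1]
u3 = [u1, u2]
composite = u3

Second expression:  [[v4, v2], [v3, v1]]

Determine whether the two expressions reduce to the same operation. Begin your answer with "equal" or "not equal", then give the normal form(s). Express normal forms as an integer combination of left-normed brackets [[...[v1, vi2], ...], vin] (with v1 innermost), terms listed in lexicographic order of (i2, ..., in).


The first expression reduces to [[[v1, v3], v2], v4] - [[[v1, v3], v4], v2]
The second expression reduces to -[[[v1, v3], v2], v4] + [[[v1, v3], v4], v2]
The normal forms differ: not equal.

not equal; first: [[[v1, v3], v2], v4] - [[[v1, v3], v4], v2]; second: -[[[v1, v3], v2], v4] + [[[v1, v3], v4], v2]


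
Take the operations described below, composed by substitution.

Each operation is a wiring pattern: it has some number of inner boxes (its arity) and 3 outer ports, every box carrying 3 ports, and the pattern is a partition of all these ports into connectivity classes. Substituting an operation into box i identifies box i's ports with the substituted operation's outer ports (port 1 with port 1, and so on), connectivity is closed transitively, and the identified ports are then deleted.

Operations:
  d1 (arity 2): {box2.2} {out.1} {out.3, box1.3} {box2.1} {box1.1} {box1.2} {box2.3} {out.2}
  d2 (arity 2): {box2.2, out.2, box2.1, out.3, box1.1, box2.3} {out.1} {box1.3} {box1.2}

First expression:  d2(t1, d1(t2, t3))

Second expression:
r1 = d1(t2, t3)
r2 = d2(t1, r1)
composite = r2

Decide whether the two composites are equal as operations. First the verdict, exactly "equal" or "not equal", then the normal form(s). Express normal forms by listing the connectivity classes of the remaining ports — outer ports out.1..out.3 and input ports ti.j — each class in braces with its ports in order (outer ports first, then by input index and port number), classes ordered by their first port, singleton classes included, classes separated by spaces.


equal; both compose to {out.1} {out.2, out.3, t1.1, t2.3} {t1.2} {t1.3} {t2.1} {t2.2} {t3.1} {t3.2} {t3.3}

Reducing the first expression gives {out.1} {out.2, out.3, t1.1, t2.3} {t1.2} {t1.3} {t2.1} {t2.2} {t3.1} {t3.2} {t3.3}
Reducing the second expression gives {out.1} {out.2, out.3, t1.1, t2.3} {t1.2} {t1.3} {t2.1} {t2.2} {t3.1} {t3.2} {t3.3}
Both agree, so they are equal.


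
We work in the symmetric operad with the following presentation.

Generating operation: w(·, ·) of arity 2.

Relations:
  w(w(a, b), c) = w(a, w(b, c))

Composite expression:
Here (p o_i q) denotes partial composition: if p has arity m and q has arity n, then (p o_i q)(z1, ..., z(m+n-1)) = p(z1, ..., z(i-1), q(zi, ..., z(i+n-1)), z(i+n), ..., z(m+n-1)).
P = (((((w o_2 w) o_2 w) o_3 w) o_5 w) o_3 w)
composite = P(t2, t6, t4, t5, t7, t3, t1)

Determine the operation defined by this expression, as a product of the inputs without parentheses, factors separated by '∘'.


t2 ∘ t6 ∘ t4 ∘ t5 ∘ t7 ∘ t3 ∘ t1

Under associativity of w, the answer is the t's in reading order.
w(t4, t5) collapses to t4 ∘ t5
w(w(t4, t5), t7) collapses to t4 ∘ t5 ∘ t7
w(t6, w(w(t4, t5), t7)) collapses to t6 ∘ t4 ∘ t5 ∘ t7
w(t3, t1) collapses to t3 ∘ t1
w(w(t6, w(w(t4, t5), t7)), w(t3, t1)) collapses to t6 ∘ t4 ∘ t5 ∘ t7 ∘ t3 ∘ t1
w(t2, w(w(t6, w(w(t4, t5), t7)), w(t3, t1))) collapses to t2 ∘ t6 ∘ t4 ∘ t5 ∘ t7 ∘ t3 ∘ t1


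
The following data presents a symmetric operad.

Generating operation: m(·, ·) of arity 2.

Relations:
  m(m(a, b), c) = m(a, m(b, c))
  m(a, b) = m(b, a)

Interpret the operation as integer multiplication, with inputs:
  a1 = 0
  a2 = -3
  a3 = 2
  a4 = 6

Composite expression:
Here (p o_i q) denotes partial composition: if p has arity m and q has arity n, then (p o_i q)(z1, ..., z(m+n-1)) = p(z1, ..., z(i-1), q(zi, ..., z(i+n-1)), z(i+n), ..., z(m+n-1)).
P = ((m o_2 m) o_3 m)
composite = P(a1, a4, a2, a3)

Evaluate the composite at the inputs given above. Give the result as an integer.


m(a2, a3) = -6
m(a4, m(a2, a3)) = -36
m(a1, m(a4, m(a2, a3))) = 0

0


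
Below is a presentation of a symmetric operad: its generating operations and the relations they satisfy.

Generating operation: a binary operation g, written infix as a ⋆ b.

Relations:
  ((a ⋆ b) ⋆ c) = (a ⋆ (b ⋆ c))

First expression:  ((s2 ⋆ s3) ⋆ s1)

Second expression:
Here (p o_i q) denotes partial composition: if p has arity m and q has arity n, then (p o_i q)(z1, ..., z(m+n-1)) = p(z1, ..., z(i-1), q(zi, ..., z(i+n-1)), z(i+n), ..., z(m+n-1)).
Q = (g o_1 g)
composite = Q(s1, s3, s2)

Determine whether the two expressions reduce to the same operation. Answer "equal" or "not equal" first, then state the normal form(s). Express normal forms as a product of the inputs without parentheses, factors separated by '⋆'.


not equal — first s2 ⋆ s3 ⋆ s1, second s1 ⋆ s3 ⋆ s2


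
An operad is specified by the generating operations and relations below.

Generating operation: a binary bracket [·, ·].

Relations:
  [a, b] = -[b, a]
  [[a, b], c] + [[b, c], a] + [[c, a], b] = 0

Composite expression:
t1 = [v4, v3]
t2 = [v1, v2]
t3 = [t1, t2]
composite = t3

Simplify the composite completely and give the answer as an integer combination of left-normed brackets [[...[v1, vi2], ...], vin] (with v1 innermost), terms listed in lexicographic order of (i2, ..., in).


[[[v1, v2], v3], v4] - [[[v1, v2], v4], v3]

Left-normed coefficients sit on the v1-initial expansion words.
Composite bracket: [[v4, v3], [v1, v2]]
Expanding via [a, b] = ab - ba: 8 signed words (2^3 = 8).
Collect the words opening with v1:
  from v1v2v3v4, sign +1: term +[[[v1, v2], v3], v4]
  from v1v2v4v3, sign -1: term -[[[v1, v2], v4], v3]


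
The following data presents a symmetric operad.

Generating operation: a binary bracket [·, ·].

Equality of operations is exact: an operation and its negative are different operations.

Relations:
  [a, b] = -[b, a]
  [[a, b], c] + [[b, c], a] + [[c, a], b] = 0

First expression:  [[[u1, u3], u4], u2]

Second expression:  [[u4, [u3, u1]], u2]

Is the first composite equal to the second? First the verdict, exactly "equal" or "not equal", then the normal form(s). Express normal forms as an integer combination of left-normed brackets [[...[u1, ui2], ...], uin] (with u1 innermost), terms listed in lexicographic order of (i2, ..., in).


equal; both compose to [[[u1, u3], u4], u2]

Reducing the first expression gives [[[u1, u3], u4], u2]
Reducing the second expression gives [[[u1, u3], u4], u2]
Identical normal forms: equal.


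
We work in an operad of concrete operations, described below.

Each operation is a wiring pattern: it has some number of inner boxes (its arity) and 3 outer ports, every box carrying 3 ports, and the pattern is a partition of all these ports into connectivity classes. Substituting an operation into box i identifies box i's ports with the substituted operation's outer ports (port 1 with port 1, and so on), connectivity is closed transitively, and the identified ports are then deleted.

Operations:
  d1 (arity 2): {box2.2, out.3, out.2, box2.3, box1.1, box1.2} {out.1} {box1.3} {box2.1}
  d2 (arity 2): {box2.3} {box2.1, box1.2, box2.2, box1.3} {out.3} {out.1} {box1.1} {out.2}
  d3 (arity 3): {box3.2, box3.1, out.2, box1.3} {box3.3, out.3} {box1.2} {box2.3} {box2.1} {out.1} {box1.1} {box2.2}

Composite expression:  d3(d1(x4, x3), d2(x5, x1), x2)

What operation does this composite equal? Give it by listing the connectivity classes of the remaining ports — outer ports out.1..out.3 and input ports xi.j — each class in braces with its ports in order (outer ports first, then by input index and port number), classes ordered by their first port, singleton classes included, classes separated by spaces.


{out.1} {out.2, x2.1, x2.2, x3.2, x3.3, x4.1, x4.2} {out.3, x2.3} {x1.1, x1.2, x5.2, x5.3} {x1.3} {x3.1} {x4.3} {x5.1}


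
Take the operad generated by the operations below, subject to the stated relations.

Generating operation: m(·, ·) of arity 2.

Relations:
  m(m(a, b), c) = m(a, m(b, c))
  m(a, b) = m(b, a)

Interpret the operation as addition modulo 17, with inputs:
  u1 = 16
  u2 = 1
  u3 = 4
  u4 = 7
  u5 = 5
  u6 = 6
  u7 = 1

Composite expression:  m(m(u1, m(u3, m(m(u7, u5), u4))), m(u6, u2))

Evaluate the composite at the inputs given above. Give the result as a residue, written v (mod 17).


6 (mod 17)

m(u7, u5) = 6
m(m(u7, u5), u4) = 13
m(u3, m(m(u7, u5), u4)) = 0
m(u1, m(u3, m(m(u7, u5), u4))) = 16
m(u6, u2) = 7
m(m(u1, m(u3, m(m(u7, u5), u4))), m(u6, u2)) = 6


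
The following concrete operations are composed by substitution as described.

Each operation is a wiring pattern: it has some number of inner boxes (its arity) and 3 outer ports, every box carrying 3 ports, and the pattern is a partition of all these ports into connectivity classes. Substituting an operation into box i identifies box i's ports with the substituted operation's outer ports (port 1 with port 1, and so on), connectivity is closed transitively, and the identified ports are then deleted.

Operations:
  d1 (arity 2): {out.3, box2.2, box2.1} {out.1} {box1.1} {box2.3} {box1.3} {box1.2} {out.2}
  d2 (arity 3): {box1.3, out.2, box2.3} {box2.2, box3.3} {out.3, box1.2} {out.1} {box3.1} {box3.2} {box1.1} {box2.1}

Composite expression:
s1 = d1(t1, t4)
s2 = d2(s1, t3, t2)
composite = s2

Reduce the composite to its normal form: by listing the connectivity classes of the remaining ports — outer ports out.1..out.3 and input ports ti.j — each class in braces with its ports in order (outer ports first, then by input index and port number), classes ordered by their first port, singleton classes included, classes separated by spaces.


Treat the ports identified at d2 as solder joints: merge, then drop.
through d1, on inputs (t1, t4): {out.1} {out.2} {out.3, t4.1, t4.2} {t1.1} {t1.2} {t1.3} {t4.3} (out.j = stage outer ports)
through d2, on inputs (t1, t4, t3, t2): {out.1} {out.2, t3.3, t4.1, t4.2} {out.3} {t1.1} {t1.2} {t1.3} {t2.1} {t2.2} {t2.3, t3.2} {t3.1} {t4.3} (out.j = stage outer ports)

{out.1} {out.2, t3.3, t4.1, t4.2} {out.3} {t1.1} {t1.2} {t1.3} {t2.1} {t2.2} {t2.3, t3.2} {t3.1} {t4.3}


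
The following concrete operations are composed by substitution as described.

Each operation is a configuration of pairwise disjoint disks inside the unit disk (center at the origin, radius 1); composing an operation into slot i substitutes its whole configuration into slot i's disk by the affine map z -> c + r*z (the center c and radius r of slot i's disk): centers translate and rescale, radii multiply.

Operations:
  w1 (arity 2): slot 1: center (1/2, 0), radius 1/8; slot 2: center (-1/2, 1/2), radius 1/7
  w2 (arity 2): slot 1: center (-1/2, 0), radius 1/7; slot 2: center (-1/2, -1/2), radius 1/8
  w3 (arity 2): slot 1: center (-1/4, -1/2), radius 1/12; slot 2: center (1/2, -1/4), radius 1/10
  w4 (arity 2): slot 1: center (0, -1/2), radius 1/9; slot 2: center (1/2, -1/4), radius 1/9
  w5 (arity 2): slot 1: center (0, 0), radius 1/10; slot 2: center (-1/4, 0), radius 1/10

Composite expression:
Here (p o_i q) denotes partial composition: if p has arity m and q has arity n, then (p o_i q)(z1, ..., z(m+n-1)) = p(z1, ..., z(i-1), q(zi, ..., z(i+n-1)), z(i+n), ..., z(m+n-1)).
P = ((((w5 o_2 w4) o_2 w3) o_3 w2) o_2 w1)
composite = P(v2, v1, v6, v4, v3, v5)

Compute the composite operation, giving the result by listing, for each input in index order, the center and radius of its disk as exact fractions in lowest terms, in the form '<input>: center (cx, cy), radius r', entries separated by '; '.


v1: center (-109/432, -1/18), radius 1/8640; v2: center (0, 0), radius 1/10; v3: center (-49/200, -4/75), radius 1/7200; v4: center (-49/200, -19/360), radius 1/6300; v5: center (-1/5, -1/40), radius 1/90; v6: center (-547/2160, -119/2160), radius 1/7560

Affine substitution under w5: radii multiply and v-centers shift.
v2: after 1 affine step, its disk has center (0, 0), radius 1/10
v1: after 4 affine steps, its disk has center (-109/432, -1/18), radius 1/8640
v6: after 4 affine steps, its disk has center (-547/2160, -119/2160), radius 1/7560
v4: after 4 affine steps, its disk has center (-49/200, -19/360), radius 1/6300
v3: after 4 affine steps, its disk has center (-49/200, -4/75), radius 1/7200
v5: after 2 affine steps, its disk has center (-1/5, -1/40), radius 1/90


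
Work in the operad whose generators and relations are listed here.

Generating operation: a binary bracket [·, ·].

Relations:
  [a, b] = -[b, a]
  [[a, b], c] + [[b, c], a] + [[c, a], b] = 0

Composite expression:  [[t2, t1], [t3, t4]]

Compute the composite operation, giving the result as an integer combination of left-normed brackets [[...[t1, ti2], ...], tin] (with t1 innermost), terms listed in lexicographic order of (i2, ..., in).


-[[[t1, t2], t3], t4] + [[[t1, t2], t4], t3]


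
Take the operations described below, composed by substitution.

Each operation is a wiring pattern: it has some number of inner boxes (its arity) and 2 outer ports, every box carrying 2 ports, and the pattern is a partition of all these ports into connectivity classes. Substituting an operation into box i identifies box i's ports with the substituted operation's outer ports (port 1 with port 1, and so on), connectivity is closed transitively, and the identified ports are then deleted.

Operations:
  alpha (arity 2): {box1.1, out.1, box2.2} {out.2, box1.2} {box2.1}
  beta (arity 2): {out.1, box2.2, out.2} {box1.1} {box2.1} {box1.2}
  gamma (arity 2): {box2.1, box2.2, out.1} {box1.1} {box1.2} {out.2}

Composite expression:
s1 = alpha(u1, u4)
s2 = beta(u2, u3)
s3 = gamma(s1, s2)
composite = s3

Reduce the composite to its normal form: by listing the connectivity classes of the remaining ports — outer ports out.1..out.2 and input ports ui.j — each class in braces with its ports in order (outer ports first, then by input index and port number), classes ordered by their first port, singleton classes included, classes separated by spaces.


Connectivity passes through glued gamma-boundaries; trace each wire chain.
through alpha, on inputs (u1, u4): {out.1, u1.1, u4.2} {out.2, u1.2} {u4.1} (out.j = stage outer ports)
through beta, on inputs (u2, u3): {out.1, out.2, u3.2} {u2.1} {u2.2} {u3.1} (out.j = stage outer ports)
through gamma, on inputs (u1, u4, u2, u3): {out.1, u3.2} {out.2} {u1.1, u4.2} {u1.2} {u2.1} {u2.2} {u3.1} {u4.1} (out.j = stage outer ports)

{out.1, u3.2} {out.2} {u1.1, u4.2} {u1.2} {u2.1} {u2.2} {u3.1} {u4.1}


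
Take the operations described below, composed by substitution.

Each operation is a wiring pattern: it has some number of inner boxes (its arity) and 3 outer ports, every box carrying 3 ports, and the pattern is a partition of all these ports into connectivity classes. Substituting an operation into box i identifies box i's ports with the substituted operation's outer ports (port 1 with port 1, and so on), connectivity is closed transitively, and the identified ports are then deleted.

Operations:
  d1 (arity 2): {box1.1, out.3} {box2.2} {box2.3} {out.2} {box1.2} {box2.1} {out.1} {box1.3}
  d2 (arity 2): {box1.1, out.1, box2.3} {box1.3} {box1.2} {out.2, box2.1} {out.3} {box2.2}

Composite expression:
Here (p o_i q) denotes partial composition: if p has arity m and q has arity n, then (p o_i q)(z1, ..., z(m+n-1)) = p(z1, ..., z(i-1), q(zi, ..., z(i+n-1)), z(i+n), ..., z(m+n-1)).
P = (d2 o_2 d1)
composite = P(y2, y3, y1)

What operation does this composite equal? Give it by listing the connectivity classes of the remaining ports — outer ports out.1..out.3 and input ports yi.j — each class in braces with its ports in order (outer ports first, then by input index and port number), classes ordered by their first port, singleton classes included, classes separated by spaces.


Substituting into d2 glues patterns; closure does the rest.
through d1, on inputs (y3, y1): {out.1} {out.2} {out.3, y3.1} {y1.1} {y1.2} {y1.3} {y3.2} {y3.3} (out.j = stage outer ports)
through d2, on inputs (y2, y3, y1): {out.1, y2.1, y3.1} {out.2} {out.3} {y1.1} {y1.2} {y1.3} {y2.2} {y2.3} {y3.2} {y3.3} (out.j = stage outer ports)

{out.1, y2.1, y3.1} {out.2} {out.3} {y1.1} {y1.2} {y1.3} {y2.2} {y2.3} {y3.2} {y3.3}
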